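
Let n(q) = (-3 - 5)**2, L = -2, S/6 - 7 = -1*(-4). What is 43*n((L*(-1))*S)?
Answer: 2752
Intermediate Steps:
S = 66 (S = 42 + 6*(-1*(-4)) = 42 + 6*4 = 42 + 24 = 66)
n(q) = 64 (n(q) = (-8)**2 = 64)
43*n((L*(-1))*S) = 43*64 = 2752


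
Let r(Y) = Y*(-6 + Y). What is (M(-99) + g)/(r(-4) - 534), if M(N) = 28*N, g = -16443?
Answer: 19215/494 ≈ 38.897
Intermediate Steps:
(M(-99) + g)/(r(-4) - 534) = (28*(-99) - 16443)/(-4*(-6 - 4) - 534) = (-2772 - 16443)/(-4*(-10) - 534) = -19215/(40 - 534) = -19215/(-494) = -19215*(-1/494) = 19215/494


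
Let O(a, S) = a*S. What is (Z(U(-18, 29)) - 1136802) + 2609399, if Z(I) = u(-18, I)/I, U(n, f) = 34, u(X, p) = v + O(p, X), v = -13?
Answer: 50067673/34 ≈ 1.4726e+6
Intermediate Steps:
O(a, S) = S*a
u(X, p) = -13 + X*p
Z(I) = (-13 - 18*I)/I
(Z(U(-18, 29)) - 1136802) + 2609399 = ((-18 - 13/34) - 1136802) + 2609399 = (-625/34 - 1136802) + 2609399 = -38651893/34 + 2609399 = 50067673/34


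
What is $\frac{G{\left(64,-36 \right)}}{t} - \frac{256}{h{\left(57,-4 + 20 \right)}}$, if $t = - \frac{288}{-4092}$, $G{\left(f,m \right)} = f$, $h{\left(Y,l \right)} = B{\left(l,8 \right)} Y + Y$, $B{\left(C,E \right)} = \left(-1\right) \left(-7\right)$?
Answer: $\frac{51800}{57} \approx 908.77$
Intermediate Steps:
$B{\left(C,E \right)} = 7$
$h{\left(Y,l \right)} = 8 Y$ ($h{\left(Y,l \right)} = 7 Y + Y = 8 Y$)
$t = \frac{24}{341}$ ($t = \left(-288\right) \left(- \frac{1}{4092}\right) = \frac{24}{341} \approx 0.070381$)
$\frac{G{\left(64,-36 \right)}}{t} - \frac{256}{h{\left(57,-4 + 20 \right)}} = \frac{64}{\frac{24}{341}} - \frac{256}{8 \cdot 57} = 64 \cdot \frac{341}{24} - \frac{256}{456} = \frac{2728}{3} - \frac{32}{57} = \frac{51800}{57}$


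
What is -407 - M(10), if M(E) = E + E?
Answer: -427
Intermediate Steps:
M(E) = 2*E
-407 - M(10) = -407 - 2*10 = -407 - 1*20 = -407 - 20 = -427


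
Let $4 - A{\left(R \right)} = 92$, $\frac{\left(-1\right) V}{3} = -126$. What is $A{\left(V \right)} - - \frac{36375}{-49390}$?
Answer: $- \frac{876539}{9878} \approx -88.736$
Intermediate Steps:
$V = 378$ ($V = \left(-3\right) \left(-126\right) = 378$)
$A{\left(R \right)} = -88$ ($A{\left(R \right)} = 4 - 92 = -88$)
$A{\left(V \right)} - - \frac{36375}{-49390} = -88 - - \frac{36375}{-49390} = -88 - \left(-36375\right) \left(- \frac{1}{49390}\right) = -88 - \frac{7275}{9878} = - \frac{876539}{9878}$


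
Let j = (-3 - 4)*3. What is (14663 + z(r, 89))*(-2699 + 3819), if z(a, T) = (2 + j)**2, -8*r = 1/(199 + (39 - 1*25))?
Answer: 16826880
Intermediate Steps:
r = -1/1704 (r = -1/(8*(199 + (39 - 1*25))) = -1/(8*(199 + (39 - 25))) = -1/(8*(199 + 14)) = -1/8/213 = -1/8*1/213 = -1/1704 ≈ -0.00058685)
j = -21 (j = -7*3 = -21)
z(a, T) = 361 (z(a, T) = (2 - 21)**2 = (-19)**2 = 361)
(14663 + z(r, 89))*(-2699 + 3819) = (14663 + 361)*(-2699 + 3819) = 15024*1120 = 16826880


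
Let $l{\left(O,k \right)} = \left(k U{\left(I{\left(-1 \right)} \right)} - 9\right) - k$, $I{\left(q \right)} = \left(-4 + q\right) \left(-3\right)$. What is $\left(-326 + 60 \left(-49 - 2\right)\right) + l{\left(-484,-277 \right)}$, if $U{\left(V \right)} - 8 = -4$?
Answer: $-4226$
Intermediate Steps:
$I{\left(q \right)} = 12 - 3 q$
$U{\left(V \right)} = 4$ ($U{\left(V \right)} = 8 - 4 = 4$)
$l{\left(O,k \right)} = -9 + 3 k$ ($l{\left(O,k \right)} = \left(k 4 - 9\right) - k = \left(4 k - 9\right) - k = \left(-9 + 4 k\right) - k = -9 + 3 k$)
$\left(-326 + 60 \left(-49 - 2\right)\right) + l{\left(-484,-277 \right)} = \left(-326 + 60 \left(-49 - 2\right)\right) + \left(-9 + 3 \left(-277\right)\right) = \left(-326 + 60 \left(-51\right)\right) - 840 = \left(-326 - 3060\right) - 840 = -3386 - 840 = -4226$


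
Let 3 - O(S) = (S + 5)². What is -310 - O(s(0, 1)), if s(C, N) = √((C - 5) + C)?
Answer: -293 + 10*I*√5 ≈ -293.0 + 22.361*I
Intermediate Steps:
s(C, N) = √(-5 + 2*C) (s(C, N) = √((-5 + C) + C) = √(-5 + 2*C))
O(S) = 3 - (5 + S)² (O(S) = 3 - (S + 5)² = 3 - (5 + S)²)
-310 - O(s(0, 1)) = -310 - (3 - (5 + √(-5 + 2*0))²) = -310 - (3 - (5 + √(-5 + 0))²) = -310 - (3 - (5 + √(-5))²) = -310 - (3 - (5 + I*√5)²) = -310 + (-3 + (5 + I*√5)²) = -313 + (5 + I*√5)²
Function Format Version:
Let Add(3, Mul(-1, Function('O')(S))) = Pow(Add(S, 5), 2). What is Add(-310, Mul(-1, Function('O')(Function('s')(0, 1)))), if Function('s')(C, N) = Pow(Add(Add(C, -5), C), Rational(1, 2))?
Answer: Add(-293, Mul(10, I, Pow(5, Rational(1, 2)))) ≈ Add(-293.00, Mul(22.361, I))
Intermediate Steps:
Function('s')(C, N) = Pow(Add(-5, Mul(2, C)), Rational(1, 2)) (Function('s')(C, N) = Pow(Add(Add(-5, C), C), Rational(1, 2)) = Pow(Add(-5, Mul(2, C)), Rational(1, 2)))
Function('O')(S) = Add(3, Mul(-1, Pow(Add(5, S), 2))) (Function('O')(S) = Add(3, Mul(-1, Pow(Add(S, 5), 2))) = Add(3, Mul(-1, Pow(Add(5, S), 2))))
Add(-310, Mul(-1, Function('O')(Function('s')(0, 1)))) = Add(-310, Mul(-1, Add(3, Mul(-1, Pow(Add(5, Pow(Add(-5, Mul(2, 0)), Rational(1, 2))), 2))))) = Add(-310, Mul(-1, Add(3, Mul(-1, Pow(Add(5, Pow(Add(-5, 0), Rational(1, 2))), 2))))) = Add(-310, Mul(-1, Add(3, Mul(-1, Pow(Add(5, Pow(-5, Rational(1, 2))), 2))))) = Add(-310, Mul(-1, Add(3, Mul(-1, Pow(Add(5, Mul(I, Pow(5, Rational(1, 2)))), 2))))) = Add(-310, Add(-3, Pow(Add(5, Mul(I, Pow(5, Rational(1, 2)))), 2))) = Add(-313, Pow(Add(5, Mul(I, Pow(5, Rational(1, 2)))), 2))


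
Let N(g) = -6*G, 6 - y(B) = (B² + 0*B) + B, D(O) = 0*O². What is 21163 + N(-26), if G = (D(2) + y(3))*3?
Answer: 21271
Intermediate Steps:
D(O) = 0
y(B) = 6 - B - B² (y(B) = 6 - ((B² + 0*B) + B) = 6 - ((B² + 0) + B) = 6 - (B² + B) = 6 - (B + B²) = 6 + (-B - B²) = 6 - B - B²)
G = -18 (G = (0 + (6 - 1*3 - 1*3²))*3 = (0 + (6 - 3 - 1*9))*3 = (0 + (6 - 3 - 9))*3 = (0 - 6)*3 = -6*3 = -18)
N(g) = 108 (N(g) = -6*(-18) = 108)
21163 + N(-26) = 21163 + 108 = 21271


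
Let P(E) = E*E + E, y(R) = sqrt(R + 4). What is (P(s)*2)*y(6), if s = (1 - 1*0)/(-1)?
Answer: 0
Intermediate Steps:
y(R) = sqrt(4 + R)
s = -1 (s = (1 + 0)*(-1) = 1*(-1) = -1)
P(E) = E + E**2 (P(E) = E**2 + E = E + E**2)
(P(s)*2)*y(6) = (-(1 - 1)*2)*sqrt(4 + 6) = (-1*0*2)*sqrt(10) = (0*2)*sqrt(10) = 0*sqrt(10) = 0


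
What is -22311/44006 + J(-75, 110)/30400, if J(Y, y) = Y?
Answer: -13631097/26755648 ≈ -0.50947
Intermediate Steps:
-22311/44006 + J(-75, 110)/30400 = -22311/44006 - 75/30400 = -22311*1/44006 - 75*1/30400 = -22311/44006 - 3/1216 = -13631097/26755648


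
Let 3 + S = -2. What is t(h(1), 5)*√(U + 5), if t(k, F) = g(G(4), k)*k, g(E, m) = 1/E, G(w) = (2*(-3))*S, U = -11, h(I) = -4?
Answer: -2*I*√6/15 ≈ -0.3266*I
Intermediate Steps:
S = -5 (S = -3 - 2 = -5)
G(w) = 30 (G(w) = (2*(-3))*(-5) = -6*(-5) = 30)
t(k, F) = k/30
t(h(1), 5)*√(U + 5) = ((1/30)*(-4))*√(-11 + 5) = -2*I*√6/15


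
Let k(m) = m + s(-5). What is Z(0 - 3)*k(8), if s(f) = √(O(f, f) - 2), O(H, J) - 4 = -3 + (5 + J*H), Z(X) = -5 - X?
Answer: -16 - 2*√29 ≈ -26.770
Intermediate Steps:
O(H, J) = 6 + H*J (O(H, J) = 4 + (-3 + (5 + J*H)) = 4 + (-3 + (5 + H*J)) = 4 + (2 + H*J) = 6 + H*J)
s(f) = √(4 + f²) (s(f) = √((6 + f*f) - 2) = √((6 + f²) - 2) = √(4 + f²))
k(m) = m + √29 (k(m) = m + √(4 + (-5)²) = m + √(4 + 25) = m + √29)
Z(0 - 3)*k(8) = (-5 - (0 - 3))*(8 + √29) = (-5 - 1*(-3))*(8 + √29) = (-5 + 3)*(8 + √29) = -2*(8 + √29) = -16 - 2*√29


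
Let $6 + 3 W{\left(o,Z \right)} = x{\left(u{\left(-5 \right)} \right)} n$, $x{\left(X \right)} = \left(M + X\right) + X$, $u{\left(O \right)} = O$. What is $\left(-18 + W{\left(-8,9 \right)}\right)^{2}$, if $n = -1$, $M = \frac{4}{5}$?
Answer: $\frac{64516}{225} \approx 286.74$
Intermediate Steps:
$M = \frac{4}{5}$ ($M = 4 \cdot \frac{1}{5} = \frac{4}{5} \approx 0.8$)
$x{\left(X \right)} = \frac{4}{5} + 2 X$ ($x{\left(X \right)} = \left(\frac{4}{5} + X\right) + X = \frac{4}{5} + 2 X$)
$W{\left(o,Z \right)} = \frac{16}{15}$ ($W{\left(o,Z \right)} = -2 + \frac{\left(\frac{4}{5} + 2 \left(-5\right)\right) \left(-1\right)}{3} = -2 + \frac{\left(\frac{4}{5} - 10\right) \left(-1\right)}{3} = -2 + \frac{\left(- \frac{46}{5}\right) \left(-1\right)}{3} = -2 + \frac{1}{3} \cdot \frac{46}{5} = -2 + \frac{46}{15} = \frac{16}{15}$)
$\left(-18 + W{\left(-8,9 \right)}\right)^{2} = \left(-18 + \frac{16}{15}\right)^{2} = \left(- \frac{254}{15}\right)^{2} = \frac{64516}{225}$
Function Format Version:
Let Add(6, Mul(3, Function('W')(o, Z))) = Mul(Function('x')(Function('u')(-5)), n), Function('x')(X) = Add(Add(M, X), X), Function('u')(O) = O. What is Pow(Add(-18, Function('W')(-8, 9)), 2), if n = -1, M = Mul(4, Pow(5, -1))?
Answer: Rational(64516, 225) ≈ 286.74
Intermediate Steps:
M = Rational(4, 5) (M = Mul(4, Rational(1, 5)) = Rational(4, 5) ≈ 0.80000)
Function('x')(X) = Add(Rational(4, 5), Mul(2, X)) (Function('x')(X) = Add(Add(Rational(4, 5), X), X) = Add(Rational(4, 5), Mul(2, X)))
Function('W')(o, Z) = Rational(16, 15) (Function('W')(o, Z) = Add(-2, Mul(Rational(1, 3), Mul(Add(Rational(4, 5), Mul(2, -5)), -1))) = Add(-2, Mul(Rational(1, 3), Mul(Add(Rational(4, 5), -10), -1))) = Add(-2, Mul(Rational(1, 3), Mul(Rational(-46, 5), -1))) = Add(-2, Mul(Rational(1, 3), Rational(46, 5))) = Add(-2, Rational(46, 15)) = Rational(16, 15))
Pow(Add(-18, Function('W')(-8, 9)), 2) = Pow(Add(-18, Rational(16, 15)), 2) = Pow(Rational(-254, 15), 2) = Rational(64516, 225)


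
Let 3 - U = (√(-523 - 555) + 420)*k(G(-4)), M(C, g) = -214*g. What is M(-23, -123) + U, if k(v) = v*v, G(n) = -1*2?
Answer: 24645 - 28*I*√22 ≈ 24645.0 - 131.33*I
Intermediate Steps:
G(n) = -2
k(v) = v²
U = -1677 - 28*I*√22 (U = 3 - (√(-523 - 555) + 420)*(-2)² = 3 - (√(-1078) + 420)*4 = 3 - (7*I*√22 + 420)*4 = 3 - (420 + 7*I*√22)*4 = 3 - (1680 + 28*I*√22) = 3 + (-1680 - 28*I*√22) = -1677 - 28*I*√22 ≈ -1677.0 - 131.33*I)
M(-23, -123) + U = -214*(-123) + (-1677 - 28*I*√22) = 26322 + (-1677 - 28*I*√22) = 24645 - 28*I*√22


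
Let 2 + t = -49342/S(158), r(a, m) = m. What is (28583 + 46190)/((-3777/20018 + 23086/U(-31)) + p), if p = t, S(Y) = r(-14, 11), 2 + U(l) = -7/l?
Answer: -82324325270/19267252483 ≈ -4.2728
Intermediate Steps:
U(l) = -2 - 7/l
S(Y) = 11
t = -49364/11 (t = -2 - 49342/11 = -49364/11 ≈ -4487.6)
p = -49364/11 ≈ -4487.6
(28583 + 46190)/((-3777/20018 + 23086/U(-31)) + p) = (28583 + 46190)/((-3777/20018 + 23086/(-2 - 7/(-31))) - 49364/11) = 74773/((-3777*1/20018 + 23086/(-2 - 7*(-1/31))) - 49364/11) = 74773/((-3777/20018 + 23086/(-2 + 7/31)) - 49364/11) = 74773/((-3777/20018 + 23086/(-55/31)) - 49364/11) = 74773/((-3777/20018 + 23086*(-31/55)) - 49364/11) = 74773/((-3777/20018 - 715666/55) - 49364/11) = 74773/(-14326409723/1100990 - 49364/11) = 74773/(-19267252483/1100990) = 74773*(-1100990/19267252483) = -82324325270/19267252483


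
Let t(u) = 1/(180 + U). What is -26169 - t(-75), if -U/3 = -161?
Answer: -17350048/663 ≈ -26169.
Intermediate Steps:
U = 483 (U = -3*(-161) = 483)
t(u) = 1/663 (t(u) = 1/(180 + 483) = 1/663)
-26169 - t(-75) = -26169 - 1*1/663 = -26169 - 1/663 = -17350048/663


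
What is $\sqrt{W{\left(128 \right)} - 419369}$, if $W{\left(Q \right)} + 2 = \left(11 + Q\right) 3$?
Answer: $i \sqrt{418954} \approx 647.27 i$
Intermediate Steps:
$W{\left(Q \right)} = 31 + 3 Q$ ($W{\left(Q \right)} = -2 + \left(11 + Q\right) 3 = -2 + \left(33 + 3 Q\right) = 31 + 3 Q$)
$\sqrt{W{\left(128 \right)} - 419369} = \sqrt{\left(31 + 3 \cdot 128\right) - 419369} = \sqrt{\left(31 + 384\right) - 419369} = \sqrt{415 - 419369} = \sqrt{-418954} = i \sqrt{418954}$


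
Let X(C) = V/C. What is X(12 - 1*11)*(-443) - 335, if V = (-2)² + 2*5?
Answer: -6537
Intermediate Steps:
V = 14 (V = 4 + 10 = 14)
X(C) = 14/C
X(12 - 1*11)*(-443) - 335 = (14/(12 - 1*11))*(-443) - 335 = (14/(12 - 11))*(-443) - 335 = (14/1)*(-443) - 335 = (14*1)*(-443) - 335 = 14*(-443) - 335 = -6202 - 335 = -6537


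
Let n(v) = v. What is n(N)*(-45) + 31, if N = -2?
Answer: 121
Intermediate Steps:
n(N)*(-45) + 31 = -2*(-45) + 31 = 90 + 31 = 121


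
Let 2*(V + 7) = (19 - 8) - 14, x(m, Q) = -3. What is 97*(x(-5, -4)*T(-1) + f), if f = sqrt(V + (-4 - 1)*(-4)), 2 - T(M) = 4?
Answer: 582 + 97*sqrt(46)/2 ≈ 910.94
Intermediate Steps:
T(M) = -2 (T(M) = 2 - 1*4 = 2 - 4 = -2)
V = -17/2 (V = -7 + ((19 - 8) - 14)/2 = -7 + (11 - 14)/2 = -7 + (1/2)*(-3) = -7 - 3/2 = -17/2 ≈ -8.5000)
f = sqrt(46)/2 (f = sqrt(-17/2 + (-4 - 1)*(-4)) = sqrt(-17/2 - 5*(-4)) = sqrt(-17/2 + 20) = sqrt(23/2) = sqrt(46)/2 ≈ 3.3912)
97*(x(-5, -4)*T(-1) + f) = 97*(-3*(-2) + sqrt(46)/2) = 97*(6 + sqrt(46)/2) = 582 + 97*sqrt(46)/2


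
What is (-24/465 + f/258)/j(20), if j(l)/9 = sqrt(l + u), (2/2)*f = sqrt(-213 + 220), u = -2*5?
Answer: sqrt(10)*(-2064 + 155*sqrt(7))/3599100 ≈ -0.0014532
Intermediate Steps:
u = -10
f = sqrt(7) (f = sqrt(-213 + 220) = sqrt(7) ≈ 2.6458)
j(l) = 9*sqrt(-10 + l) (j(l) = 9*sqrt(l - 10) = 9*sqrt(-10 + l))
(-24/465 + f/258)/j(20) = (-24/465 + sqrt(7)/258)/((9*sqrt(-10 + 20))) = (-24*1/465 + sqrt(7)*(1/258))/((9*sqrt(10))) = (-8/155 + sqrt(7)/258)*(sqrt(10)/90) = sqrt(10)*(-8/155 + sqrt(7)/258)/90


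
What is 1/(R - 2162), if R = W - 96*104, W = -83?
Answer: -1/12229 ≈ -8.1773e-5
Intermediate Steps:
R = -10067 (R = -83 - 96*104 = -83 - 9984 = -10067)
1/(R - 2162) = 1/(-10067 - 2162) = 1/(-12229) = -1/12229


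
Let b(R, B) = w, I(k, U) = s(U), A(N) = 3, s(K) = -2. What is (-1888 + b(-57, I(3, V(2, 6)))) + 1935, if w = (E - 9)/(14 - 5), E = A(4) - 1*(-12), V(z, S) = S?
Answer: 143/3 ≈ 47.667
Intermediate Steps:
E = 15 (E = 3 - 1*(-12) = 3 + 12 = 15)
I(k, U) = -2
w = 2/3 (w = (15 - 9)/(14 - 5) = 6/9 = 6*(1/9) = 2/3 ≈ 0.66667)
b(R, B) = 2/3
(-1888 + b(-57, I(3, V(2, 6)))) + 1935 = (-1888 + 2/3) + 1935 = -5662/3 + 1935 = 143/3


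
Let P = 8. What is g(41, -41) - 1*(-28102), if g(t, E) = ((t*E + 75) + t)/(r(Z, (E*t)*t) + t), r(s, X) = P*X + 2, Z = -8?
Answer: 3098667343/110265 ≈ 28102.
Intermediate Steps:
r(s, X) = 2 + 8*X (r(s, X) = 8*X + 2 = 2 + 8*X)
g(t, E) = (75 + t + E*t)/(2 + t + 8*E*t**2) (g(t, E) = ((t*E + 75) + t)/((2 + 8*((E*t)*t)) + t) = ((E*t + 75) + t)/((2 + 8*(E*t**2)) + t) = ((75 + E*t) + t)/((2 + 8*E*t**2) + t) = (75 + t + E*t)/(2 + t + 8*E*t**2))
g(41, -41) - 1*(-28102) = (75 + 41 - 41*41)/(2 + 41 + 8*(-41)*41**2) - 1*(-28102) = (75 + 41 - 1681)/(2 + 41 + 8*(-41)*1681) + 28102 = -1565/(2 + 41 - 551368) + 28102 = -1565/(-551325) + 28102 = -1/551325*(-1565) + 28102 = 313/110265 + 28102 = 3098667343/110265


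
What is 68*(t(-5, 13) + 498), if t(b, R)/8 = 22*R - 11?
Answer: 183464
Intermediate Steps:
t(b, R) = -88 + 176*R (t(b, R) = 8*(22*R - 11) = 8*(-11 + 22*R) = -88 + 176*R)
68*(t(-5, 13) + 498) = 68*((-88 + 176*13) + 498) = 68*((-88 + 2288) + 498) = 68*(2200 + 498) = 68*2698 = 183464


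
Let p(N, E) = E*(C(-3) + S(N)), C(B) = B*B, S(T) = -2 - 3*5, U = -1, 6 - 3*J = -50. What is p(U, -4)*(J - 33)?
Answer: -1376/3 ≈ -458.67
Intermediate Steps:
J = 56/3 (J = 2 - 1/3*(-50) = 2 + 50/3 = 56/3 ≈ 18.667)
S(T) = -17 (S(T) = -2 - 15 = -17)
C(B) = B**2
p(N, E) = -8*E (p(N, E) = E*((-3)**2 - 17) = E*(9 - 17) = E*(-8) = -8*E)
p(U, -4)*(J - 33) = (-8*(-4))*(56/3 - 33) = 32*(-43/3) = -1376/3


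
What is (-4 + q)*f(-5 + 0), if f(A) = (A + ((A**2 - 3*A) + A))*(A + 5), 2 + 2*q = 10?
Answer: 0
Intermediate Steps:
q = 4 (q = -1 + (1/2)*10 = -1 + 5 = 4)
f(A) = (5 + A)*(A**2 - A) (f(A) = (A + (A**2 - 2*A))*(5 + A) = (A**2 - A)*(5 + A) = (5 + A)*(A**2 - A))
(-4 + q)*f(-5 + 0) = (-4 + 4)*((-5 + 0)*(-5 + (-5 + 0)**2 + 4*(-5 + 0))) = 0*(-5*(-5 + (-5)**2 + 4*(-5))) = 0*(-5*(-5 + 25 - 20)) = 0*(-5*0) = 0*0 = 0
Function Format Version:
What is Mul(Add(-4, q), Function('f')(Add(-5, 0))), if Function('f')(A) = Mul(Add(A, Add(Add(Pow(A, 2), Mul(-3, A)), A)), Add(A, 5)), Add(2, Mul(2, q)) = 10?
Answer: 0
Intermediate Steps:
q = 4 (q = Add(-1, Mul(Rational(1, 2), 10)) = Add(-1, 5) = 4)
Function('f')(A) = Mul(Add(5, A), Add(Pow(A, 2), Mul(-1, A))) (Function('f')(A) = Mul(Add(A, Add(Pow(A, 2), Mul(-2, A))), Add(5, A)) = Mul(Add(Pow(A, 2), Mul(-1, A)), Add(5, A)) = Mul(Add(5, A), Add(Pow(A, 2), Mul(-1, A))))
Mul(Add(-4, q), Function('f')(Add(-5, 0))) = Mul(Add(-4, 4), Mul(Add(-5, 0), Add(-5, Pow(Add(-5, 0), 2), Mul(4, Add(-5, 0))))) = Mul(0, Mul(-5, Add(-5, Pow(-5, 2), Mul(4, -5)))) = Mul(0, Mul(-5, Add(-5, 25, -20))) = Mul(0, Mul(-5, 0)) = Mul(0, 0) = 0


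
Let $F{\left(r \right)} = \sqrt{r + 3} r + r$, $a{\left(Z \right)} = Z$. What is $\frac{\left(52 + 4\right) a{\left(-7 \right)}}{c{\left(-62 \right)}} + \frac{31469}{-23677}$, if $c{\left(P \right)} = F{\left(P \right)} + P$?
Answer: $- \frac{7453939}{6605883} - \frac{28 i \sqrt{59}}{279} \approx -1.1284 - 0.77087 i$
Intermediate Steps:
$F{\left(r \right)} = r + r \sqrt{3 + r}$ ($F{\left(r \right)} = \sqrt{3 + r} r + r = r \sqrt{3 + r} + r = r + r \sqrt{3 + r}$)
$c{\left(P \right)} = P + P \left(1 + \sqrt{3 + P}\right)$ ($c{\left(P \right)} = P \left(1 + \sqrt{3 + P}\right) + P = P + P \left(1 + \sqrt{3 + P}\right)$)
$\frac{\left(52 + 4\right) a{\left(-7 \right)}}{c{\left(-62 \right)}} + \frac{31469}{-23677} = \frac{\left(52 + 4\right) \left(-7\right)}{\left(-62\right) \left(2 + \sqrt{3 - 62}\right)} + \frac{31469}{-23677} = \frac{56 \left(-7\right)}{\left(-62\right) \left(2 + \sqrt{-59}\right)} + 31469 \left(- \frac{1}{23677}\right) = - \frac{392}{\left(-62\right) \left(2 + i \sqrt{59}\right)} - \frac{31469}{23677} = - \frac{392}{-124 - 62 i \sqrt{59}} - \frac{31469}{23677} = - \frac{31469}{23677} - \frac{392}{-124 - 62 i \sqrt{59}}$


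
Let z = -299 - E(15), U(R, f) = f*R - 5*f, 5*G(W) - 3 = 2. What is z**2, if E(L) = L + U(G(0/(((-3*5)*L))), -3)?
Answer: 106276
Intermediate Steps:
G(W) = 1 (G(W) = 3/5 + (1/5)*2 = 3/5 + 2/5 = 1)
U(R, f) = -5*f + R*f (U(R, f) = R*f - 5*f = -5*f + R*f)
E(L) = 12 + L (E(L) = L - 3*(-5 + 1) = L - 3*(-4) = L + 12 = 12 + L)
z = -326 (z = -299 - (12 + 15) = -299 - 1*27 = -299 - 27 = -326)
z**2 = (-326)**2 = 106276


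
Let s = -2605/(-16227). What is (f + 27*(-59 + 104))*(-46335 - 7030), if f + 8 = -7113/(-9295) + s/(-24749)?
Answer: -3701442188109732199/57429089289 ≈ -6.4452e+7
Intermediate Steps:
s = 2605/16227 (s = -2605*(-1/16227) = 2605/16227 ≈ 0.16053)
f = -27006555454156/3732890803785 (f = -8 + (-7113/(-9295) + (2605/16227)/(-24749)) = -8 + (-7113*(-1/9295) + (2605/16227)*(-1/24749)) = -8 + (7113/9295 - 2605/401602023) = -8 + 2856570976124/3732890803785 = -27006555454156/3732890803785 ≈ -7.2348)
(f + 27*(-59 + 104))*(-46335 - 7030) = (-27006555454156/3732890803785 + 27*(-59 + 104))*(-46335 - 7030) = (-27006555454156/3732890803785 + 27*45)*(-53365) = (-27006555454156/3732890803785 + 1215)*(-53365) = (4508455771144619/3732890803785)*(-53365) = -3701442188109732199/57429089289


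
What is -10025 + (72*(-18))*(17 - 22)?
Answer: -3545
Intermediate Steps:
-10025 + (72*(-18))*(17 - 22) = -10025 - 1296*(-5) = -10025 + 6480 = -3545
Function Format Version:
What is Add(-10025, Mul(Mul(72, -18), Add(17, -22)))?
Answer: -3545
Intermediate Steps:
Add(-10025, Mul(Mul(72, -18), Add(17, -22))) = Add(-10025, Mul(-1296, -5)) = Add(-10025, 6480) = -3545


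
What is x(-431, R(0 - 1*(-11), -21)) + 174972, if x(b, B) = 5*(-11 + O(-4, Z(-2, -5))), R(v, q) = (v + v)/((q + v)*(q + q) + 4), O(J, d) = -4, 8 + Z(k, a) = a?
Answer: 174897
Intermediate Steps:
Z(k, a) = -8 + a
R(v, q) = 2*v/(4 + 2*q*(q + v)) (R(v, q) = (2*v)/((q + v)*(2*q) + 4) = (2*v)/(2*q*(q + v) + 4) = (2*v)/(4 + 2*q*(q + v)) = 2*v/(4 + 2*q*(q + v)))
x(b, B) = -75 (x(b, B) = 5*(-11 - 4) = 5*(-15) = -75)
x(-431, R(0 - 1*(-11), -21)) + 174972 = -75 + 174972 = 174897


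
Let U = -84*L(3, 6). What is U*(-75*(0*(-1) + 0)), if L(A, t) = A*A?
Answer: 0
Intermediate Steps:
L(A, t) = A²
U = -756 (U = -84*3² = -84*9 = -756)
U*(-75*(0*(-1) + 0)) = -(-56700)*(0*(-1) + 0) = -(-56700)*(0 + 0) = -(-56700)*0 = -756*0 = 0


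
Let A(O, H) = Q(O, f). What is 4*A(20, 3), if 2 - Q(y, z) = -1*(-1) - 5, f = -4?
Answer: 24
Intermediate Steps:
Q(y, z) = 6 (Q(y, z) = 2 - (-1*(-1) - 5) = 2 - (1 - 5) = 2 - 1*(-4) = 2 + 4 = 6)
A(O, H) = 6
4*A(20, 3) = 4*6 = 24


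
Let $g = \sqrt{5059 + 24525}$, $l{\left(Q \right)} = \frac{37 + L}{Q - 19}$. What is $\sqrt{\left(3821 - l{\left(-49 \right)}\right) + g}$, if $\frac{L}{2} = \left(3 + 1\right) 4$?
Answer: $\frac{9 \sqrt{57001}}{34} \approx 63.198$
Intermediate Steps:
$L = 32$ ($L = 2 \left(3 + 1\right) 4 = 2 \cdot 4 \cdot 4 = 2 \cdot 16 = 32$)
$l{\left(Q \right)} = \frac{69}{-19 + Q}$ ($l{\left(Q \right)} = \frac{37 + 32}{Q - 19} = \frac{69}{-19 + Q}$)
$g = 172$ ($g = \sqrt{29584} = 172$)
$\sqrt{\left(3821 - l{\left(-49 \right)}\right) + g} = \sqrt{\left(3821 - \frac{69}{-19 - 49}\right) + 172} = \sqrt{\left(3821 - \frac{69}{-68}\right) + 172} = \sqrt{\left(3821 - 69 \left(- \frac{1}{68}\right)\right) + 172} = \sqrt{\left(3821 - - \frac{69}{68}\right) + 172} = \sqrt{\left(3821 + \frac{69}{68}\right) + 172} = \sqrt{\frac{259897}{68} + 172} = \sqrt{\frac{271593}{68}} = \frac{9 \sqrt{57001}}{34}$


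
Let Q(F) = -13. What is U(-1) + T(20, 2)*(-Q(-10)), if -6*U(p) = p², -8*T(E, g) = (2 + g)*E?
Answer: -781/6 ≈ -130.17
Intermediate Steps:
T(E, g) = -E*(2 + g)/8 (T(E, g) = -(2 + g)*E/8 = -E*(2 + g)/8)
U(p) = -p²/6
U(-1) + T(20, 2)*(-Q(-10)) = -⅙*(-1)² + (-⅛*20*(2 + 2))*(-1*(-13)) = -⅙*1 - ⅛*20*4*13 = -⅙ - 10*13 = -⅙ - 130 = -781/6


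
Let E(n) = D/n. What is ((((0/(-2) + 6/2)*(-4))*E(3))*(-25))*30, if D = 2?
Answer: 6000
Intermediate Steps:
E(n) = 2/n
((((0/(-2) + 6/2)*(-4))*E(3))*(-25))*30 = ((((0/(-2) + 6/2)*(-4))*(2/3))*(-25))*30 = ((((0*(-½) + 6*(½))*(-4))*(2*(⅓)))*(-25))*30 = ((((0 + 3)*(-4))*(⅔))*(-25))*30 = (((3*(-4))*(⅔))*(-25))*30 = (-12*⅔*(-25))*30 = -8*(-25)*30 = 200*30 = 6000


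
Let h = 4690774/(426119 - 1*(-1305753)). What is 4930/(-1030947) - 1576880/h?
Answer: -1407734592903374870/2417969691489 ≈ -5.8220e+5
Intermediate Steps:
h = 2345387/865936 (h = 4690774/(426119 + 1305753) = 4690774/1731872 = 4690774*(1/1731872) = 2345387/865936 ≈ 2.7085)
4930/(-1030947) - 1576880/h = 4930/(-1030947) - 1576880/2345387/865936 = 4930*(-1/1030947) - 1576880*865936/2345387 = -4930/1030947 - 1365477159680/2345387 = -1407734592903374870/2417969691489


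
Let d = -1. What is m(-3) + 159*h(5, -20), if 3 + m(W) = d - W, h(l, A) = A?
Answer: -3181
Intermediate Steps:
m(W) = -4 - W (m(W) = -3 + (-1 - W) = -4 - W)
m(-3) + 159*h(5, -20) = (-4 - 1*(-3)) + 159*(-20) = (-4 + 3) - 3180 = -1 - 3180 = -3181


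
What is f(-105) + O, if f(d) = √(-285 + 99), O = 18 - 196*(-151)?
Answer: 29614 + I*√186 ≈ 29614.0 + 13.638*I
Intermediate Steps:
O = 29614 (O = 18 + 29596 = 29614)
f(d) = I*√186 (f(d) = √(-186) = I*√186)
f(-105) + O = I*√186 + 29614 = 29614 + I*√186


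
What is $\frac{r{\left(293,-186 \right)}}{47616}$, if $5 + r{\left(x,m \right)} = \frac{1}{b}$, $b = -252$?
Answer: $- \frac{1261}{11999232} \approx -0.00010509$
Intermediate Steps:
$r{\left(x,m \right)} = - \frac{1261}{252}$ ($r{\left(x,m \right)} = -5 + \frac{1}{-252} = -5 - \frac{1}{252} = - \frac{1261}{252}$)
$\frac{r{\left(293,-186 \right)}}{47616} = - \frac{1261}{252 \cdot 47616} = \left(- \frac{1261}{252}\right) \frac{1}{47616} = - \frac{1261}{11999232}$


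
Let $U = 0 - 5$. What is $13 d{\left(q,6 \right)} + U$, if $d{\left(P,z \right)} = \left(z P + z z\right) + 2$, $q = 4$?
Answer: $801$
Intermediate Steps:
$U = -5$ ($U = 0 - 5 = -5$)
$d{\left(P,z \right)} = 2 + z^{2} + P z$ ($d{\left(P,z \right)} = \left(P z + z^{2}\right) + 2 = \left(z^{2} + P z\right) + 2 = 2 + z^{2} + P z$)
$13 d{\left(q,6 \right)} + U = 13 \left(2 + 6^{2} + 4 \cdot 6\right) - 5 = 13 \left(2 + 36 + 24\right) - 5 = 13 \cdot 62 - 5 = 806 - 5 = 801$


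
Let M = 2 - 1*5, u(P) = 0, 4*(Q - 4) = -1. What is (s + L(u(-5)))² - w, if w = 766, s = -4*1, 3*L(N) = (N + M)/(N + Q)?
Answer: -168254/225 ≈ -747.80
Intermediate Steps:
Q = 15/4 (Q = 4 + (¼)*(-1) = 4 - ¼ = 15/4 ≈ 3.7500)
M = -3 (M = 2 - 5 = -3)
L(N) = (-3 + N)/(3*(15/4 + N)) (L(N) = ((N - 3)/(N + 15/4))/3 = ((-3 + N)/(15/4 + N))/3 = (-3 + N)/(3*(15/4 + N)))
s = -4
(s + L(u(-5)))² - w = (-4 + 4*(-3 + 0)/(3*(15 + 4*0)))² - 1*766 = (-4 + (4/3)*(-3)/(15 + 0))² - 766 = (-4 + (4/3)*(-3)/15)² - 766 = (-4 + (4/3)*(1/15)*(-3))² - 766 = (-4 - 4/15)² - 766 = (-64/15)² - 766 = 4096/225 - 766 = -168254/225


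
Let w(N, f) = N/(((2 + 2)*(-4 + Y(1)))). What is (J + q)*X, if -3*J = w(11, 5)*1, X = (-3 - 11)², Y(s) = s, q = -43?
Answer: -75313/9 ≈ -8368.1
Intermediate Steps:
X = 196 (X = (-14)² = 196)
w(N, f) = -N/12 (w(N, f) = N/(((2 + 2)*(-4 + 1))) = N/((4*(-3))) = N/(-12) = N*(-1/12) = -N/12)
J = 11/36 (J = -(-1/12*11)/3 = -(-11)/36 = -⅓*(-11/12) = 11/36 ≈ 0.30556)
(J + q)*X = (11/36 - 43)*196 = -1537/36*196 = -75313/9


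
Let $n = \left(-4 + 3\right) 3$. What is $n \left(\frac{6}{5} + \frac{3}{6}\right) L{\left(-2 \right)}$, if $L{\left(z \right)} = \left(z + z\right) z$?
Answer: $- \frac{204}{5} \approx -40.8$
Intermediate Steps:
$L{\left(z \right)} = 2 z^{2}$ ($L{\left(z \right)} = 2 z z = 2 z^{2}$)
$n = -3$ ($n = \left(-1\right) 3 = -3$)
$n \left(\frac{6}{5} + \frac{3}{6}\right) L{\left(-2 \right)} = - 3 \left(\frac{6}{5} + \frac{3}{6}\right) 2 \left(-2\right)^{2} = - 3 \left(6 \cdot \frac{1}{5} + 3 \cdot \frac{1}{6}\right) 2 \cdot 4 = - 3 \left(\frac{6}{5} + \frac{1}{2}\right) 8 = \left(-3\right) \frac{17}{10} \cdot 8 = \left(- \frac{51}{10}\right) 8 = - \frac{204}{5}$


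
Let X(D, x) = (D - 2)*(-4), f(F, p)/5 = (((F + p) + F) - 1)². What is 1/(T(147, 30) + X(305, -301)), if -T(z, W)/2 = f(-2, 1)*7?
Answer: -1/2332 ≈ -0.00042882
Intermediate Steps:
f(F, p) = 5*(-1 + p + 2*F)² (f(F, p) = 5*(((F + p) + F) - 1)² = 5*((p + 2*F) - 1)² = 5*(-1 + p + 2*F)²)
X(D, x) = 8 - 4*D (X(D, x) = (-2 + D)*(-4) = 8 - 4*D)
T(z, W) = -1120 (T(z, W) = -2*5*(-1 + 1 + 2*(-2))²*7 = -2*5*(-1 + 1 - 4)²*7 = -2*5*(-4)²*7 = -2*5*16*7 = -160*7 = -2*560 = -1120)
1/(T(147, 30) + X(305, -301)) = 1/(-1120 + (8 - 4*305)) = 1/(-1120 + (8 - 1220)) = 1/(-1120 - 1212) = 1/(-2332) = -1/2332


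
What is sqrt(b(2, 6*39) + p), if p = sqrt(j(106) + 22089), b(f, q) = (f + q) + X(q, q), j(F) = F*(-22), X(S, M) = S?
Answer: sqrt(470 + sqrt(19757)) ≈ 24.710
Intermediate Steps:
j(F) = -22*F
b(f, q) = f + 2*q (b(f, q) = (f + q) + q = f + 2*q)
p = sqrt(19757) (p = sqrt(-22*106 + 22089) = sqrt(-2332 + 22089) = sqrt(19757) ≈ 140.56)
sqrt(b(2, 6*39) + p) = sqrt((2 + 2*(6*39)) + sqrt(19757)) = sqrt((2 + 2*234) + sqrt(19757)) = sqrt((2 + 468) + sqrt(19757)) = sqrt(470 + sqrt(19757))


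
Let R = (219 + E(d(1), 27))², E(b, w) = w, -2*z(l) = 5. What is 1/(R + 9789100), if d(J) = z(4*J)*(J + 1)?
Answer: 1/9849616 ≈ 1.0153e-7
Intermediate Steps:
z(l) = -5/2 (z(l) = -½*5 = -5/2)
d(J) = -5/2 - 5*J/2 (d(J) = -5*(J + 1)/2 = -5*(1 + J)/2 = -5/2 - 5*J/2)
R = 60516 (R = (219 + 27)² = 246² = 60516)
1/(R + 9789100) = 1/(60516 + 9789100) = 1/9849616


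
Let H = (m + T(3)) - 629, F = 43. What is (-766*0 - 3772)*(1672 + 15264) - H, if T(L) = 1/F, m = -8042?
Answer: -2746578604/43 ≈ -6.3874e+7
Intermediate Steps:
T(L) = 1/43
H = -372852/43 (H = (-8042 + 1/43) - 629 = -345805/43 - 629 = -372852/43 ≈ -8671.0)
(-766*0 - 3772)*(1672 + 15264) - H = (-766*0 - 3772)*(1672 + 15264) - 1*(-372852/43) = (0 - 3772)*16936 + 372852/43 = -3772*16936 + 372852/43 = -63882592 + 372852/43 = -2746578604/43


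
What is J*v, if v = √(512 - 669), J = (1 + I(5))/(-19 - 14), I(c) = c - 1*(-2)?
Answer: -8*I*√157/33 ≈ -3.0376*I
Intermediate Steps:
I(c) = 2 + c (I(c) = c + 2 = 2 + c)
J = -8/33 (J = (1 + (2 + 5))/(-19 - 14) = (1 + 7)/(-33) = 8*(-1/33) = -8/33 ≈ -0.24242)
v = I*√157 (v = √(-157) = I*√157 ≈ 12.53*I)
J*v = -8*I*√157/33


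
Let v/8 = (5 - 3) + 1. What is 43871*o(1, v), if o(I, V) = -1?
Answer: -43871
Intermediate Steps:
v = 24 (v = 8*((5 - 3) + 1) = 8*(2 + 1) = 8*3 = 24)
43871*o(1, v) = 43871*(-1) = -43871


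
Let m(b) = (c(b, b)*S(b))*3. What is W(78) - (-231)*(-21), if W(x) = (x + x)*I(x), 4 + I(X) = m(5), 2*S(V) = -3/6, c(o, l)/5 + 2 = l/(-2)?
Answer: -5685/2 ≈ -2842.5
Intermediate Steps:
c(o, l) = -10 - 5*l/2 (c(o, l) = -10 + 5*(l/(-2)) = -10 + 5*(l*(-½)) = -10 + 5*(-l/2) = -10 - 5*l/2)
S(V) = -¼ (S(V) = (-3/6)/2 = (-3*⅙)/2 = (½)*(-½) = -¼)
m(b) = 15/2 + 15*b/8 (m(b) = ((-10 - 5*b/2)*(-¼))*3 = (5/2 + 5*b/8)*3 = 15/2 + 15*b/8)
I(X) = 103/8 (I(X) = -4 + (15/2 + (15/8)*5) = -4 + (15/2 + 75/8) = -4 + 135/8 = 103/8)
W(x) = 103*x/4 (W(x) = (x + x)*(103/8) = (2*x)*(103/8) = 103*x/4)
W(78) - (-231)*(-21) = (103/4)*78 - (-231)*(-21) = 4017/2 - 1*4851 = 4017/2 - 4851 = -5685/2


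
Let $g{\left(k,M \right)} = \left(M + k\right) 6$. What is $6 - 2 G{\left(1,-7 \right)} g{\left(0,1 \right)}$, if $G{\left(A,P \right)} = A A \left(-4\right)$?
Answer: $288$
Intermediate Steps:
$G{\left(A,P \right)} = - 4 A^{2}$ ($G{\left(A,P \right)} = A^{2} \left(-4\right) = - 4 A^{2}$)
$g{\left(k,M \right)} = 6 M + 6 k$
$6 - 2 G{\left(1,-7 \right)} g{\left(0,1 \right)} = 6 - 2 \left(- 4 \cdot 1^{2}\right) \left(6 \cdot 1 + 6 \cdot 0\right) = 6 - 2 \left(\left(-4\right) 1\right) \left(6 + 0\right) = 6 \left(-2\right) \left(-4\right) 6 = 6 \cdot 8 \cdot 6 = 6 \cdot 48 = 288$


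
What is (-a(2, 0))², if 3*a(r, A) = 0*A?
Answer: 0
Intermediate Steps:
a(r, A) = 0 (a(r, A) = (0*A)/3 = (⅓)*0 = 0)
(-a(2, 0))² = (-1*0)² = 0² = 0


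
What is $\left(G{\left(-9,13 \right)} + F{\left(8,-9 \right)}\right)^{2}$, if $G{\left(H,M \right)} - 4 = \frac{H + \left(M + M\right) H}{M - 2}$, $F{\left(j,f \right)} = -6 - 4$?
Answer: $\frac{95481}{121} \approx 789.1$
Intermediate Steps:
$F{\left(j,f \right)} = -10$
$G{\left(H,M \right)} = 4 + \frac{H + 2 H M}{-2 + M}$ ($G{\left(H,M \right)} = 4 + \frac{H + \left(M + M\right) H}{M - 2} = 4 + \frac{H + 2 M H}{-2 + M} = 4 + \frac{H + 2 H M}{-2 + M}$)
$\left(G{\left(-9,13 \right)} + F{\left(8,-9 \right)}\right)^{2} = \left(\frac{-8 - 9 + 4 \cdot 13 + 2 \left(-9\right) 13}{-2 + 13} - 10\right)^{2} = \left(\frac{-8 - 9 + 52 - 234}{11} - 10\right)^{2} = \left(\frac{1}{11} \left(-199\right) - 10\right)^{2} = \left(- \frac{199}{11} - 10\right)^{2} = \left(- \frac{309}{11}\right)^{2} = \frac{95481}{121}$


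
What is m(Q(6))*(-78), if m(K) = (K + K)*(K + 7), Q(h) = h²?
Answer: -241488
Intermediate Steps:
m(K) = 2*K*(7 + K) (m(K) = (2*K)*(7 + K) = 2*K*(7 + K))
m(Q(6))*(-78) = (2*6²*(7 + 6²))*(-78) = (2*36*(7 + 36))*(-78) = (2*36*43)*(-78) = 3096*(-78) = -241488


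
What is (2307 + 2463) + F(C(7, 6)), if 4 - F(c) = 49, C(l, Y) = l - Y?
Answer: 4725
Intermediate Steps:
F(c) = -45 (F(c) = 4 - 1*49 = 4 - 49 = -45)
(2307 + 2463) + F(C(7, 6)) = (2307 + 2463) - 45 = 4770 - 45 = 4725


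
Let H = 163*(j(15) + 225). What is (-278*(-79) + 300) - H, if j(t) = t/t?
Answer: -14576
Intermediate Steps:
j(t) = 1
H = 36838 (H = 163*(1 + 225) = 163*226 = 36838)
(-278*(-79) + 300) - H = (-278*(-79) + 300) - 1*36838 = (21962 + 300) - 36838 = 22262 - 36838 = -14576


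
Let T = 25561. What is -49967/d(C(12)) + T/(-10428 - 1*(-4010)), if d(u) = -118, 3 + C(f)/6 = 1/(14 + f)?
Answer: 79418002/189331 ≈ 419.47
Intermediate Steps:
C(f) = -18 + 6/(14 + f)
-49967/d(C(12)) + T/(-10428 - 1*(-4010)) = -49967/(-118) + 25561/(-10428 - 1*(-4010)) = -49967*(-1/118) + 25561/(-10428 + 4010) = 49967/118 + 25561/(-6418) = 49967/118 + 25561*(-1/6418) = 49967/118 - 25561/6418 = 79418002/189331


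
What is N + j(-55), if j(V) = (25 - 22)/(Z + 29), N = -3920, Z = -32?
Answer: -3921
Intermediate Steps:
j(V) = -1 (j(V) = (25 - 22)/(-32 + 29) = 3/(-3) = 3*(-⅓) = -1)
N + j(-55) = -3920 - 1 = -3921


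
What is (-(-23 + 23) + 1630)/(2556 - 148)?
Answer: 815/1204 ≈ 0.67691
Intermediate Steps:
(-(-23 + 23) + 1630)/(2556 - 148) = (-1*0 + 1630)/2408 = (0 + 1630)*(1/2408) = 1630*(1/2408) = 815/1204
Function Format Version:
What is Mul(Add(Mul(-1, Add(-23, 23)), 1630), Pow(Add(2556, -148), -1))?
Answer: Rational(815, 1204) ≈ 0.67691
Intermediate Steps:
Mul(Add(Mul(-1, Add(-23, 23)), 1630), Pow(Add(2556, -148), -1)) = Mul(Add(Mul(-1, 0), 1630), Pow(2408, -1)) = Mul(Add(0, 1630), Rational(1, 2408)) = Mul(1630, Rational(1, 2408)) = Rational(815, 1204)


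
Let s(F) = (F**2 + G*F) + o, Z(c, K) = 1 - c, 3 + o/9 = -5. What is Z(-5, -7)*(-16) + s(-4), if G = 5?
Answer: -172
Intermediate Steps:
o = -72 (o = -27 + 9*(-5) = -27 - 45 = -72)
s(F) = -72 + F**2 + 5*F (s(F) = (F**2 + 5*F) - 72 = -72 + F**2 + 5*F)
Z(-5, -7)*(-16) + s(-4) = (1 - 1*(-5))*(-16) + (-72 + (-4)**2 + 5*(-4)) = (1 + 5)*(-16) + (-72 + 16 - 20) = 6*(-16) - 76 = -96 - 76 = -172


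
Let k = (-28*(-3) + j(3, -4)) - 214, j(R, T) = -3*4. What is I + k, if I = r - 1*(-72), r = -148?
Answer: -218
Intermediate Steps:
j(R, T) = -12
I = -76 (I = -148 - 1*(-72) = -148 + 72 = -76)
k = -142 (k = (-28*(-3) - 12) - 214 = (-7*(-12) - 12) - 214 = (84 - 12) - 214 = 72 - 214 = -142)
I + k = -76 - 142 = -218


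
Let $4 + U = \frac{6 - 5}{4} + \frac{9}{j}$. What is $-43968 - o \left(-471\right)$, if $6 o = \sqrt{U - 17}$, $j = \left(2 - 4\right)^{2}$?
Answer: $-43968 + \frac{157 i \sqrt{74}}{4} \approx -43968.0 + 337.64 i$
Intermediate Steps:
$j = 4$ ($j = \left(-2\right)^{2} = 4$)
$U = - \frac{3}{2}$ ($U = -4 + \left(\frac{6 - 5}{4} + \frac{9}{4}\right) = -4 + \left(1 \cdot \frac{1}{4} + 9 \cdot \frac{1}{4}\right) = -4 + \left(\frac{1}{4} + \frac{9}{4}\right) = -4 + \frac{5}{2} = - \frac{3}{2} \approx -1.5$)
$o = \frac{i \sqrt{74}}{12}$ ($o = \frac{\sqrt{- \frac{3}{2} - 17}}{6} = \frac{\sqrt{- \frac{37}{2}}}{6} = \frac{\frac{1}{2} i \sqrt{74}}{6} = \frac{i \sqrt{74}}{12} \approx 0.71686 i$)
$-43968 - o \left(-471\right) = -43968 - \frac{i \sqrt{74}}{12} \left(-471\right) = -43968 - - \frac{157 i \sqrt{74}}{4} = -43968 + \frac{157 i \sqrt{74}}{4}$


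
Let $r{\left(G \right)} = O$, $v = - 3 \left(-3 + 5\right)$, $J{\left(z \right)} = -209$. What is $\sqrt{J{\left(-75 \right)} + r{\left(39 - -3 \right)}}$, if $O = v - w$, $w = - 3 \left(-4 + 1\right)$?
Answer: $4 i \sqrt{14} \approx 14.967 i$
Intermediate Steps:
$w = 9$ ($w = \left(-3\right) \left(-3\right) = 9$)
$v = -6$ ($v = \left(-3\right) 2 = -6$)
$O = -15$ ($O = -6 - 9 = -15$)
$r{\left(G \right)} = -15$
$\sqrt{J{\left(-75 \right)} + r{\left(39 - -3 \right)}} = \sqrt{-209 - 15} = \sqrt{-224} = 4 i \sqrt{14}$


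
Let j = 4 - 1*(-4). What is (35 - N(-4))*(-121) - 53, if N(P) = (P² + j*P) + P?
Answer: -6708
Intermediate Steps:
j = 8 (j = 4 + 4 = 8)
N(P) = P² + 9*P (N(P) = (P² + 8*P) + P = P² + 9*P)
(35 - N(-4))*(-121) - 53 = (35 - (-4)*(9 - 4))*(-121) - 53 = (35 - (-4)*5)*(-121) - 53 = (35 - 1*(-20))*(-121) - 53 = (35 + 20)*(-121) - 53 = 55*(-121) - 53 = -6655 - 53 = -6708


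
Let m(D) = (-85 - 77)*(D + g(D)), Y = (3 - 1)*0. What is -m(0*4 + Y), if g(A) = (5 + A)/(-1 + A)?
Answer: -810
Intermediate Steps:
Y = 0 (Y = 2*0 = 0)
g(A) = (5 + A)/(-1 + A)
m(D) = -162*D - 162*(5 + D)/(-1 + D) (m(D) = (-85 - 77)*(D + (5 + D)/(-1 + D)) = -162*(D + (5 + D)/(-1 + D)) = -162*D - 162*(5 + D)/(-1 + D))
-m(0*4 + Y) = -162*(-5 - (0*4 + 0)²)/(-1 + (0*4 + 0)) = -162*(-5 - (0 + 0)²)/(-1 + (0 + 0)) = -162*(-5 - 1*0²)/(-1 + 0) = -162*(-5 - 1*0)/(-1) = -162*(-1)*(-5 + 0) = -162*(-1)*(-5) = -1*810 = -810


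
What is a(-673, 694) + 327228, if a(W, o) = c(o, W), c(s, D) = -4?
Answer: 327224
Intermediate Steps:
a(W, o) = -4
a(-673, 694) + 327228 = -4 + 327228 = 327224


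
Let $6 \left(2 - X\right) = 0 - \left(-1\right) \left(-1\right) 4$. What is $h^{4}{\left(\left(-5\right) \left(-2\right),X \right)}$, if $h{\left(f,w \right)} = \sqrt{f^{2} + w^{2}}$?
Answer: $\frac{929296}{81} \approx 11473.0$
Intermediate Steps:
$X = \frac{8}{3}$ ($X = 2 - \frac{0 - \left(-1\right) \left(-1\right) 4}{6} = 2 - \frac{0 - 1 \cdot 4}{6} = 2 - \frac{0 - 4}{6} = 2 - - \frac{2}{3} = 2 + \frac{2}{3} = \frac{8}{3} \approx 2.6667$)
$h^{4}{\left(\left(-5\right) \left(-2\right),X \right)} = \left(\sqrt{\left(\left(-5\right) \left(-2\right)\right)^{2} + \left(\frac{8}{3}\right)^{2}}\right)^{4} = \left(\sqrt{10^{2} + \frac{64}{9}}\right)^{4} = \left(\sqrt{100 + \frac{64}{9}}\right)^{4} = \left(\sqrt{\frac{964}{9}}\right)^{4} = \left(\frac{2 \sqrt{241}}{3}\right)^{4} = \frac{929296}{81}$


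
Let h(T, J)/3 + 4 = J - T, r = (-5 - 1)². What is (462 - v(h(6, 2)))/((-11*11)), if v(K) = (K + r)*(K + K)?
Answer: -1038/121 ≈ -8.5785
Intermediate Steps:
r = 36 (r = (-6)² = 36)
h(T, J) = -12 - 3*T + 3*J (h(T, J) = -12 + 3*(J - T) = -12 + (-3*T + 3*J) = -12 - 3*T + 3*J)
v(K) = 2*K*(36 + K) (v(K) = (K + 36)*(K + K) = (36 + K)*(2*K) = 2*K*(36 + K))
(462 - v(h(6, 2)))/((-11*11)) = (462 - 2*(-12 - 3*6 + 3*2)*(36 + (-12 - 3*6 + 3*2)))/((-11*11)) = (462 - 2*(-12 - 18 + 6)*(36 + (-12 - 18 + 6)))/(-121) = (462 - 2*(-24)*(36 - 24))*(-1/121) = (462 - 2*(-24)*12)*(-1/121) = (462 - 1*(-576))*(-1/121) = (462 + 576)*(-1/121) = 1038*(-1/121) = -1038/121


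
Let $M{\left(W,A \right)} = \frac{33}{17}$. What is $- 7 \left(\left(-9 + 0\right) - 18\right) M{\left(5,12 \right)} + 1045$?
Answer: $\frac{24002}{17} \approx 1411.9$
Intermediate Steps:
$M{\left(W,A \right)} = \frac{33}{17}$ ($M{\left(W,A \right)} = 33 \cdot \frac{1}{17} = \frac{33}{17}$)
$- 7 \left(\left(-9 + 0\right) - 18\right) M{\left(5,12 \right)} + 1045 = - 7 \left(\left(-9 + 0\right) - 18\right) \frac{33}{17} + 1045 = - 7 \left(-9 - 18\right) \frac{33}{17} + 1045 = \left(-7\right) \left(-27\right) \frac{33}{17} + 1045 = 189 \cdot \frac{33}{17} + 1045 = \frac{6237}{17} + 1045 = \frac{24002}{17}$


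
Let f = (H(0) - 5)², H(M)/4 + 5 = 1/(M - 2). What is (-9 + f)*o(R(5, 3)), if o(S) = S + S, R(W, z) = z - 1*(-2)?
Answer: 7200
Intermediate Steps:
H(M) = -20 + 4/(-2 + M) (H(M) = -20 + 4/(M - 2) = -20 + 4/(-2 + M))
R(W, z) = 2 + z (R(W, z) = z + 2 = 2 + z)
o(S) = 2*S
f = 729 (f = (4*(11 - 5*0)/(-2 + 0) - 5)² = (4*(11 + 0)/(-2) - 5)² = (4*(-½)*11 - 5)² = (-22 - 5)² = (-27)² = 729)
(-9 + f)*o(R(5, 3)) = (-9 + 729)*(2*(2 + 3)) = 720*(2*5) = 720*10 = 7200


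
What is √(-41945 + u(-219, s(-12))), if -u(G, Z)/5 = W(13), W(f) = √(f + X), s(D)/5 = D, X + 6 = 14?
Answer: √(-41945 - 5*√21) ≈ 204.86*I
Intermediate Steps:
X = 8 (X = -6 + 14 = 8)
s(D) = 5*D
W(f) = √(8 + f) (W(f) = √(f + 8) = √(8 + f))
u(G, Z) = -5*√21 (u(G, Z) = -5*√(8 + 13) = -5*√21)
√(-41945 + u(-219, s(-12))) = √(-41945 - 5*√21)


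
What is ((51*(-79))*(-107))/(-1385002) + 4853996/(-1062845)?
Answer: -1025855690861/210291778670 ≈ -4.8783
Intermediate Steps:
((51*(-79))*(-107))/(-1385002) + 4853996/(-1062845) = -4029*(-107)*(-1/1385002) + 4853996*(-1/1062845) = 431103*(-1/1385002) - 693428/151835 = -431103/1385002 - 693428/151835 = -1025855690861/210291778670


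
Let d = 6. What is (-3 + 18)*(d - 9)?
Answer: -45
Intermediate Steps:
(-3 + 18)*(d - 9) = (-3 + 18)*(6 - 9) = 15*(-3) = -45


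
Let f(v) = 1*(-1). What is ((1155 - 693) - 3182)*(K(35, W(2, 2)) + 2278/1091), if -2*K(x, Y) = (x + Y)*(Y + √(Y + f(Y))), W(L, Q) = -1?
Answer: -56644000/1091 + 46240*I*√2 ≈ -51919.0 + 65393.0*I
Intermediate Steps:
f(v) = -1
K(x, Y) = -(Y + x)*(Y + √(-1 + Y))/2 (K(x, Y) = -(x + Y)*(Y + √(Y - 1))/2 = -(Y + x)*(Y + √(-1 + Y))/2)
((1155 - 693) - 3182)*(K(35, W(2, 2)) + 2278/1091) = ((1155 - 693) - 3182)*((-½*(-1)² - ½*(-1)*35 - ½*(-1)*√(-1 - 1) - ½*35*√(-1 - 1)) + 2278/1091) = (462 - 3182)*((-½*1 + 35/2 - ½*(-1)*√(-2) - ½*35*√(-2)) + 2278*(1/1091)) = -2720*((-½ + 35/2 - ½*(-1)*I*√2 - ½*35*I*√2) + 2278/1091) = -2720*((-½ + 35/2 + I*√2/2 - 35*I*√2/2) + 2278/1091) = -2720*((17 - 17*I*√2) + 2278/1091) = -2720*(20825/1091 - 17*I*√2) = -56644000/1091 + 46240*I*√2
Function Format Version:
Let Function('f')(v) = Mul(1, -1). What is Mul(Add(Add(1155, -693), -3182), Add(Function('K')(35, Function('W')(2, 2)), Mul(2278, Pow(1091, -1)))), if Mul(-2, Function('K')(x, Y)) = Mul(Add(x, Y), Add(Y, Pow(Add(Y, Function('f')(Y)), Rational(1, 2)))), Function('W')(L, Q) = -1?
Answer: Add(Rational(-56644000, 1091), Mul(46240, I, Pow(2, Rational(1, 2)))) ≈ Add(-51919., Mul(65393., I))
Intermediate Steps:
Function('f')(v) = -1
Function('K')(x, Y) = Mul(Rational(-1, 2), Add(Y, x), Add(Y, Pow(Add(-1, Y), Rational(1, 2)))) (Function('K')(x, Y) = Mul(Rational(-1, 2), Mul(Add(x, Y), Add(Y, Pow(Add(Y, -1), Rational(1, 2))))) = Mul(Rational(-1, 2), Mul(Add(Y, x), Add(Y, Pow(Add(-1, Y), Rational(1, 2))))) = Mul(Rational(-1, 2), Add(Y, x), Add(Y, Pow(Add(-1, Y), Rational(1, 2)))))
Mul(Add(Add(1155, -693), -3182), Add(Function('K')(35, Function('W')(2, 2)), Mul(2278, Pow(1091, -1)))) = Mul(Add(Add(1155, -693), -3182), Add(Add(Mul(Rational(-1, 2), Pow(-1, 2)), Mul(Rational(-1, 2), -1, 35), Mul(Rational(-1, 2), -1, Pow(Add(-1, -1), Rational(1, 2))), Mul(Rational(-1, 2), 35, Pow(Add(-1, -1), Rational(1, 2)))), Mul(2278, Pow(1091, -1)))) = Mul(Add(462, -3182), Add(Add(Mul(Rational(-1, 2), 1), Rational(35, 2), Mul(Rational(-1, 2), -1, Pow(-2, Rational(1, 2))), Mul(Rational(-1, 2), 35, Pow(-2, Rational(1, 2)))), Mul(2278, Rational(1, 1091)))) = Mul(-2720, Add(Add(Rational(-1, 2), Rational(35, 2), Mul(Rational(-1, 2), -1, Mul(I, Pow(2, Rational(1, 2)))), Mul(Rational(-1, 2), 35, Mul(I, Pow(2, Rational(1, 2))))), Rational(2278, 1091))) = Mul(-2720, Add(Add(Rational(-1, 2), Rational(35, 2), Mul(Rational(1, 2), I, Pow(2, Rational(1, 2))), Mul(Rational(-35, 2), I, Pow(2, Rational(1, 2)))), Rational(2278, 1091))) = Mul(-2720, Add(Add(17, Mul(-17, I, Pow(2, Rational(1, 2)))), Rational(2278, 1091))) = Mul(-2720, Add(Rational(20825, 1091), Mul(-17, I, Pow(2, Rational(1, 2))))) = Add(Rational(-56644000, 1091), Mul(46240, I, Pow(2, Rational(1, 2))))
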